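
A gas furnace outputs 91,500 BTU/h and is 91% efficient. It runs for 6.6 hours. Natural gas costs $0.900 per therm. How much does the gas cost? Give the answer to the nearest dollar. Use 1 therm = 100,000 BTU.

Heat delivered = 91,500 BTU/h × 6.6 h = 603,900 BTU
Gas input = 603,900 / 0.910 = 663,626 BTU
= 663,626 / 100,000 = 6.636 therm
Cost = 6.636 × $0.900/therm = $5.97 ≈ $6

$6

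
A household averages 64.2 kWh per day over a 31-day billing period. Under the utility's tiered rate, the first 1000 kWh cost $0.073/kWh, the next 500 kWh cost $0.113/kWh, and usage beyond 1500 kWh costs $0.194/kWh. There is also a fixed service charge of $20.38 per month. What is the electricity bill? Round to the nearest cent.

$244.98

Usage = 64.2 kWh/day × 31 days = 1990.2 kWh
First 1000 kWh × $0.073 = $73.00
Next 500 kWh × $0.113 = $56.50
Remaining 490.2 kWh × $0.194 = $95.10
Energy charge = $224.60; + service $20.38 = $244.98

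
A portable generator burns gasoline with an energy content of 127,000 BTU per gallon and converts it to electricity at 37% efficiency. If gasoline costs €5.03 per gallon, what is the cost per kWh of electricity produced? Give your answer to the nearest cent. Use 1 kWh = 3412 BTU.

€0.37

Electrical output per gallon = 127,000 BTU × 0.37 / 3412 BTU/kWh = 13.77 kWh
Cost per kWh = €5.03 / 13.77 kWh = €0.365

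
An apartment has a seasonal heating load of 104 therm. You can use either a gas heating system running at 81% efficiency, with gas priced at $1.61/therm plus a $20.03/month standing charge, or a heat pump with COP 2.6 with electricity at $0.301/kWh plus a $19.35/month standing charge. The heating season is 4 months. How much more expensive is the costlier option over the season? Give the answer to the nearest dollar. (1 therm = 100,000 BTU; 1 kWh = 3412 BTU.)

Heat load = 104 therm × 100,000 = 10,400,000 BTU
Gas: input = 10,400,000 / 0.81 = 12,839,506 BTU = 128.4 therm → 128.4 × $1.61 = $206.72; + 4 × $20.03 standing = $286.84
Heat pump: 10,400,000 BTU / 3412 = 3,048 kWh heat; / 2.6 = 1,172 kWh in → × $0.301 = $352.87; + 4 × $19.35 standing = $430.27
Difference = |$286.84 − $430.27| = $143.44 ≈ $143

$143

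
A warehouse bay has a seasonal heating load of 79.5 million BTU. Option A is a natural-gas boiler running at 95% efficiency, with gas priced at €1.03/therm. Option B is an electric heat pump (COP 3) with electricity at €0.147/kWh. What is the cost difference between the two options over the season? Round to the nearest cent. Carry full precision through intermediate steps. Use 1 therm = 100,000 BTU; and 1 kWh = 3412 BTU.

€279.76

Heat load = 79.5 × 10⁶ BTU = 79,500,000 BTU
Gas: input = 79,500,000 / 0.95 = 83,684,211 BTU = 836.8 therm → 836.8 × €1.03 = €861.95
Heat pump: 79,500,000 BTU / 3412 = 23,300 kWh heat; / 3 = 7,767 kWh in → × €0.147 = €1,141.71
Difference = |€861.95 − €1,141.71| = €279.76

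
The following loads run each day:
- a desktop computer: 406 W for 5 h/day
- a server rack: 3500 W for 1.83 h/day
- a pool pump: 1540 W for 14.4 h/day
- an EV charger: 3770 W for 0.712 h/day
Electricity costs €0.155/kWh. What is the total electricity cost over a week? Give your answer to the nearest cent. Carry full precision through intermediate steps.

desktop computer: 406 W × 5 h × 7 d = 14,210 Wh = 14.21 kWh
server rack: 3500 W × 1.83 h × 7 d = 44,835 Wh = 44.84 kWh
pool pump: 1540 W × 14.4 h × 7 d = 155,232 Wh = 155.2 kWh
EV charger: 3770 W × 0.712 h × 7 d = 18,790 Wh = 18.79 kWh
Total energy = 14.21 + 44.84 + 155.2 + 18.79 = 233.1 kWh
Cost = 233.1 kWh × €0.155 = €36.13

€36.13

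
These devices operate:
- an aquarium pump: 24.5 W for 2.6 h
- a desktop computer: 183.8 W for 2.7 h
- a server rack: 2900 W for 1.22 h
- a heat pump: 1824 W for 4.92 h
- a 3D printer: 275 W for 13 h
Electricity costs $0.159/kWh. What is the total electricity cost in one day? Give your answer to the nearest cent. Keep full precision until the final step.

aquarium pump: 24.5 W × 2.6 h = 64 Wh = 0.0637 kWh
desktop computer: 183.8 W × 2.7 h = 496 Wh = 0.4963 kWh
server rack: 2900 W × 1.22 h = 3,538 Wh = 3.538 kWh
heat pump: 1824 W × 4.92 h = 8,974 Wh = 8.974 kWh
3D printer: 275 W × 13 h = 3,575 Wh = 3.575 kWh
Total energy = 0.0637 + 0.4963 + 3.538 + 8.974 + 3.575 = 16.65 kWh
Cost = 16.65 kWh × $0.159 = $2.65

$2.65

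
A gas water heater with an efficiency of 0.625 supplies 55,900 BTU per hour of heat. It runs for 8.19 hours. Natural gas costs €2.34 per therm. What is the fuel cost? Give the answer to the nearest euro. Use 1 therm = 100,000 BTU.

€17

Heat delivered = 55,900 BTU/h × 8.19 h = 457,821 BTU
Gas input = 457,821 / 0.625 = 732,514 BTU
= 732,514 / 100,000 = 7.325 therm
Cost = 7.325 × €2.34/therm = €17.14 ≈ €17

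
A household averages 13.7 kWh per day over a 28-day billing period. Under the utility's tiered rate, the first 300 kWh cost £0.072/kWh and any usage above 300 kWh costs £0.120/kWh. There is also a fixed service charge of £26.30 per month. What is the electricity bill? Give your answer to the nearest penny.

£57.93

Usage = 13.7 kWh/day × 28 days = 383.6 kWh
First 300 kWh × £0.072 = £21.60
Remaining 83.6 kWh × £0.120 = £10.03
Energy charge = £31.63; + service £26.30 = £57.93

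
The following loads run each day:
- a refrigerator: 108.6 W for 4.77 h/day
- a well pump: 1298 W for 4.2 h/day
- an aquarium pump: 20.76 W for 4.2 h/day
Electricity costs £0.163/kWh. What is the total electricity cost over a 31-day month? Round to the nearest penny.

£30.61

refrigerator: 108.6 W × 4.77 h × 31 d = 16,059 Wh = 16.06 kWh
well pump: 1298 W × 4.2 h × 31 d = 169,000 Wh = 169 kWh
aquarium pump: 20.76 W × 4.2 h × 31 d = 2,703 Wh = 2.703 kWh
Total energy = 16.06 + 169 + 2.703 = 187.8 kWh
Cost = 187.8 kWh × £0.163 = £30.61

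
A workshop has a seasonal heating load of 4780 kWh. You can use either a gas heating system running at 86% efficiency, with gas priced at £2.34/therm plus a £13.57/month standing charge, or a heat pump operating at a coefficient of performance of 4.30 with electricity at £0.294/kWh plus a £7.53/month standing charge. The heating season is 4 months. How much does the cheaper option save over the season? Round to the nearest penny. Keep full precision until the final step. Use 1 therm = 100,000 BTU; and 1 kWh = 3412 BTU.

Heat load = 4780 kWh × 3412 = 16,309,360 BTU
Gas: input = 16,309,360 / 0.86 = 18,964,372 BTU = 189.6 therm → 189.6 × £2.34 = £443.77; + 4 × £13.57 standing = £498.05
Heat pump: 16,309,360 BTU / 3412 = 4,780 kWh heat; / 4.30 = 1,112 kWh in → × £0.294 = £326.82; + 4 × £7.53 standing = £356.94
Difference = |£498.05 − £356.94| = £141.11

£141.11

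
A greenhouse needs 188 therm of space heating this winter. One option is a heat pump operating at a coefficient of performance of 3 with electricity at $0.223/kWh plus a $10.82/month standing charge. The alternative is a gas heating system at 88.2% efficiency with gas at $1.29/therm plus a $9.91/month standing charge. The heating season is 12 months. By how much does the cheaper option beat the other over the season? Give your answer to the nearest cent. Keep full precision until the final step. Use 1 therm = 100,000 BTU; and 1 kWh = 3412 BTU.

Heat load = 188 therm × 100,000 = 18,800,000 BTU
Gas: input = 18,800,000 / 0.882 = 21,315,193 BTU = 213.2 therm → 213.2 × $1.29 = $274.97; + 12 × $9.91 standing = $393.89
Heat pump: 18,800,000 BTU / 3412 = 5,510 kWh heat; / 3 = 1,837 kWh in → × $0.223 = $409.57; + 12 × $10.82 standing = $539.41
Difference = |$393.89 − $539.41| = $145.53

$145.53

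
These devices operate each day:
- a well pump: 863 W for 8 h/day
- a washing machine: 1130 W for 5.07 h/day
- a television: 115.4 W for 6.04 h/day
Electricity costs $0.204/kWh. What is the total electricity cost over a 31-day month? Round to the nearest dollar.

$84

well pump: 863 W × 8 h × 31 d = 214,024 Wh = 214 kWh
washing machine: 1130 W × 5.07 h × 31 d = 177,602 Wh = 177.6 kWh
television: 115.4 W × 6.04 h × 31 d = 21,607 Wh = 21.61 kWh
Total energy = 214 + 177.6 + 21.61 = 413.2 kWh
Cost = 413.2 kWh × $0.204 = $84.30 ≈ $84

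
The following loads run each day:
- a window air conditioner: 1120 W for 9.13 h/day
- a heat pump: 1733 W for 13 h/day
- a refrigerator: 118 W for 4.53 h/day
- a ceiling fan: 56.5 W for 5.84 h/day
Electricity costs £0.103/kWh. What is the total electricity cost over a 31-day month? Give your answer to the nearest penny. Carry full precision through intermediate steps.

window air conditioner: 1120 W × 9.13 h × 31 d = 316,994 Wh = 317 kWh
heat pump: 1733 W × 13 h × 31 d = 698,399 Wh = 698.4 kWh
refrigerator: 118 W × 4.53 h × 31 d = 16,571 Wh = 16.57 kWh
ceiling fan: 56.5 W × 5.84 h × 31 d = 10,229 Wh = 10.23 kWh
Total energy = 317 + 698.4 + 16.57 + 10.23 = 1,042 kWh
Cost = 1,042 kWh × £0.103 = £107.35

£107.35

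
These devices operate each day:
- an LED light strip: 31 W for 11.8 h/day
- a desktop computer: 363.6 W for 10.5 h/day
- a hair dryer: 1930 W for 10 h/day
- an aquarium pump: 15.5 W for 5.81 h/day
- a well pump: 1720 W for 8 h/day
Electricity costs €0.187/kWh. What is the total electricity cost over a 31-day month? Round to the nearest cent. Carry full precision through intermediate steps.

LED light strip: 31 W × 11.8 h × 31 d = 11,340 Wh = 11.34 kWh
desktop computer: 363.6 W × 10.5 h × 31 d = 118,352 Wh = 118.4 kWh
hair dryer: 1930 W × 10 h × 31 d = 598,300 Wh = 598.3 kWh
aquarium pump: 15.5 W × 5.81 h × 31 d = 2,792 Wh = 2.792 kWh
well pump: 1720 W × 8 h × 31 d = 426,560 Wh = 426.6 kWh
Total energy = 11.34 + 118.4 + 598.3 + 2.792 + 426.6 = 1,157 kWh
Cost = 1,157 kWh × €0.187 = €216.42

€216.42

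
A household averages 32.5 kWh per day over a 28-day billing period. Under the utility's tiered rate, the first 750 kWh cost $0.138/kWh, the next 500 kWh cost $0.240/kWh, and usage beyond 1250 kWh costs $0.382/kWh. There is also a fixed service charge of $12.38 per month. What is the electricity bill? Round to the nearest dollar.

Usage = 32.5 kWh/day × 28 days = 910 kWh
First 750 kWh × $0.138 = $103.50
Next 160 kWh × $0.240 = $38.40
Remaining tier: 0 kWh (not reached)
Energy charge = $141.90; + service $12.38 = $154.28 ≈ $154

$154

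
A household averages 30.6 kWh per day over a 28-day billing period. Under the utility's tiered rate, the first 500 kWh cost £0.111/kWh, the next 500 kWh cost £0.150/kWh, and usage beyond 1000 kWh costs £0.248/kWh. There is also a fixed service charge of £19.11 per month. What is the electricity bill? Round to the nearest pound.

Usage = 30.6 kWh/day × 28 days = 856.8 kWh
First 500 kWh × £0.111 = £55.50
Next 356.8 kWh × £0.150 = £53.52
Remaining tier: 0 kWh (not reached)
Energy charge = £109.02; + service £19.11 = £128.13 ≈ £128

£128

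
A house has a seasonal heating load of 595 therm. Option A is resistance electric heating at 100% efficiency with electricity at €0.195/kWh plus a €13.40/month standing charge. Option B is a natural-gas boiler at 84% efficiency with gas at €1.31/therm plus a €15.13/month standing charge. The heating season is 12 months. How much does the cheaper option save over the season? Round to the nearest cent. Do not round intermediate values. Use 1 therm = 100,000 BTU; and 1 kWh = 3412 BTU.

€2451.82

Heat load = 595 therm × 100,000 = 59,500,000 BTU
Gas: input = 59,500,000 / 0.84 = 70,833,333 BTU = 708.3 therm → 708.3 × €1.31 = €927.92; + 12 × €15.13 standing = €1,109.48
Electric: 59,500,000 BTU / 3412 = 17,440 kWh → × €0.195 = €3,400.50; + 12 × €13.40 standing = €3,561.30
Difference = |€1,109.48 − €3,561.30| = €2,451.82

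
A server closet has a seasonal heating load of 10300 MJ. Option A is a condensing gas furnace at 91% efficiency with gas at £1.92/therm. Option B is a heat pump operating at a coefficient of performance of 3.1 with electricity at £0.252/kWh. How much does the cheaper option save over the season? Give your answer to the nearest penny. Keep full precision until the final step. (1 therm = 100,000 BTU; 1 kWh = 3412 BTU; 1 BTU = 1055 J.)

Heat load = 10300 MJ = 10,300,000,000 J / 1055 = 9,763,033 BTU
Gas: input = 9,763,033 / 0.91 = 10,728,608 BTU = 107.3 therm → 107.3 × £1.92 = £205.99
Heat pump: 9,763,033 BTU / 3412 = 2,861 kWh heat; / 3.1 = 923 kWh in → × £0.252 = £232.60
Difference = |£205.99 − £232.60| = £26.61

£26.61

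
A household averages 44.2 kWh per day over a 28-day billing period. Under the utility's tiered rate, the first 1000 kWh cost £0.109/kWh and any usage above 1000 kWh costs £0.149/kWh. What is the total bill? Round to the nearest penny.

£144.40

Usage = 44.2 kWh/day × 28 days = 1237.6 kWh
First 1000 kWh × £0.109 = £109.00
Remaining 237.6 kWh × £0.149 = £35.40
Total = £144.40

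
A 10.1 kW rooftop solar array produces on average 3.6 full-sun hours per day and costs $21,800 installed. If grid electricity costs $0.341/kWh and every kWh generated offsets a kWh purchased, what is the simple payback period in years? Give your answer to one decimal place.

Daily generation = 10.1 kW × 3.6 h = 36.36 kWh
Annual generation = 36.36 × 365 = 13271 kWh
Annual savings = 13271 × $0.341 = $4,525.55
Payback = $21,800 / $4,525.55 = 4.82 years

4.8 years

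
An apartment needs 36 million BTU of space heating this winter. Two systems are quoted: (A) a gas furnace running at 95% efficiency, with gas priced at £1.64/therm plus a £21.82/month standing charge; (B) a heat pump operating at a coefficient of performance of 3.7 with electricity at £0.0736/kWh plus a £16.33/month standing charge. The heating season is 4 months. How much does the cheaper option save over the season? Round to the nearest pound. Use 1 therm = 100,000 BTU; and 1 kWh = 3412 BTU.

£434

Heat load = 36 × 10⁶ BTU = 36,000,000 BTU
Gas: input = 36,000,000 / 0.95 = 37,894,737 BTU = 378.9 therm → 378.9 × £1.64 = £621.47; + 4 × £21.82 standing = £708.75
Heat pump: 36,000,000 BTU / 3412 = 10,550 kWh heat; / 3.7 = 2,852 kWh in → × £0.0736 = £209.88; + 4 × £16.33 standing = £275.20
Difference = |£708.75 − £275.20| = £433.55 ≈ £434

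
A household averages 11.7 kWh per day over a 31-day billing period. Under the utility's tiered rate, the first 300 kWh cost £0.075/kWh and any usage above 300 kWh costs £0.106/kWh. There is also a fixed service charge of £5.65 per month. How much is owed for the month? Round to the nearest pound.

£35

Usage = 11.7 kWh/day × 31 days = 362.7 kWh
First 300 kWh × £0.075 = £22.50
Remaining 62.7 kWh × £0.106 = £6.65
Energy charge = £29.15; + service £5.65 = £34.80 ≈ £35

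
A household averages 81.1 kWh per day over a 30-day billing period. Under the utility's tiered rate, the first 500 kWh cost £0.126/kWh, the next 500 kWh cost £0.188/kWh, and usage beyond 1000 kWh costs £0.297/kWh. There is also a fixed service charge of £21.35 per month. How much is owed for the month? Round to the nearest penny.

£603.95

Usage = 81.1 kWh/day × 30 days = 2433 kWh
First 500 kWh × £0.126 = £63.00
Next 500 kWh × £0.188 = £94.00
Remaining 1433 kWh × £0.297 = £425.60
Energy charge = £582.60; + service £21.35 = £603.95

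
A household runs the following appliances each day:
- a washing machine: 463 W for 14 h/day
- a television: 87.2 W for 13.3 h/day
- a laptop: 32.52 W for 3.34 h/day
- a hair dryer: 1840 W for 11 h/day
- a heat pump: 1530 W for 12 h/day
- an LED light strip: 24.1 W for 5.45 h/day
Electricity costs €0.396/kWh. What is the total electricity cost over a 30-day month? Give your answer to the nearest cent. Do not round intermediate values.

washing machine: 463 W × 14 h × 30 d = 194,460 Wh = 194.5 kWh
television: 87.2 W × 13.3 h × 30 d = 34,793 Wh = 34.79 kWh
laptop: 32.52 W × 3.34 h × 30 d = 3,259 Wh = 3.259 kWh
hair dryer: 1840 W × 11 h × 30 d = 607,200 Wh = 607.2 kWh
heat pump: 1530 W × 12 h × 30 d = 550,800 Wh = 550.8 kWh
LED light strip: 24.1 W × 5.45 h × 30 d = 3,940 Wh = 3.94 kWh
Total energy = 194.5 + 34.79 + 3.259 + 607.2 + 550.8 + 3.94 = 1,394 kWh
Cost = 1,394 kWh × €0.396 = €552.20

€552.20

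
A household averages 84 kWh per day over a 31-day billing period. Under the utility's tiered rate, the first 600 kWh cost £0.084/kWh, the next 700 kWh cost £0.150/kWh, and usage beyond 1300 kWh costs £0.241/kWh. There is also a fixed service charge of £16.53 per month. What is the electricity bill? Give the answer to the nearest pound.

Usage = 84 kWh/day × 31 days = 2604 kWh
First 600 kWh × £0.084 = £50.40
Next 700 kWh × £0.150 = £105.00
Remaining 1304 kWh × £0.241 = £314.26
Energy charge = £469.66; + service £16.53 = £486.19 ≈ £486

£486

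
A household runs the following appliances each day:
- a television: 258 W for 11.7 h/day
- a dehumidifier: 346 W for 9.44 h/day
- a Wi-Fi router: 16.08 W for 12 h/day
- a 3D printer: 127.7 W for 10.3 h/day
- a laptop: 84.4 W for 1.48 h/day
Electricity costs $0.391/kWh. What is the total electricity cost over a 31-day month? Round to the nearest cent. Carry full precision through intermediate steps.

$95.97

television: 258 W × 11.7 h × 31 d = 93,577 Wh = 93.58 kWh
dehumidifier: 346 W × 9.44 h × 31 d = 101,253 Wh = 101.3 kWh
Wi-Fi router: 16.08 W × 12 h × 31 d = 5,982 Wh = 5.982 kWh
3D printer: 127.7 W × 10.3 h × 31 d = 40,775 Wh = 40.77 kWh
laptop: 84.4 W × 1.48 h × 31 d = 3,872 Wh = 3.872 kWh
Total energy = 93.58 + 101.3 + 5.982 + 40.77 + 3.872 = 245.5 kWh
Cost = 245.5 kWh × $0.391 = $95.97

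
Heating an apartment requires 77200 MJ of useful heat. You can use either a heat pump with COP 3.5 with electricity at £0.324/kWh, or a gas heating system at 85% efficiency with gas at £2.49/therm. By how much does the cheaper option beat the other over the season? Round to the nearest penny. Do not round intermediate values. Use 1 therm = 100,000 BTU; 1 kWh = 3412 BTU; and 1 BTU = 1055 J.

Heat load = 77200 MJ = 77,200,000,000 J / 1055 = 73,175,355 BTU
Gas: input = 73,175,355 / 0.85 = 86,088,653 BTU = 860.9 therm → 860.9 × £2.49 = £2,143.61
Heat pump: 73,175,355 BTU / 3412 = 21,450 kWh heat; / 3.5 = 6,128 kWh in → × £0.324 = £1,985.33
Difference = |£2,143.61 − £1,985.33| = £158.28

£158.28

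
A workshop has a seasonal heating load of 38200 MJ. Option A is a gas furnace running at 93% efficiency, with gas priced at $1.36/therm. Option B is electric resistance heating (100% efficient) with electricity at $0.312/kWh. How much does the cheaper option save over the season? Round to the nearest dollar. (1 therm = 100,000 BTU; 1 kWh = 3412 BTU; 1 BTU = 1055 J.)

Heat load = 38200 MJ = 38,200,000,000 J / 1055 = 36,208,531 BTU
Gas: input = 36,208,531 / 0.93 = 38,933,904 BTU = 389.3 therm → 389.3 × $1.36 = $529.50
Electric: 36,208,531 BTU / 3412 = 10,610 kWh → × $0.312 = $3,310.98
Difference = |$529.50 − $3,310.98| = $2,781.48 ≈ $2781

$2781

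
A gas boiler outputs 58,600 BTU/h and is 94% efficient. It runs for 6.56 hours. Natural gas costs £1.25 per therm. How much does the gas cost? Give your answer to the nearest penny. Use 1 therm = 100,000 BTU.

Heat delivered = 58,600 BTU/h × 6.56 h = 384,416 BTU
Gas input = 384,416 / 0.94 = 408,953 BTU
= 408,953 / 100,000 = 4.09 therm
Cost = 4.09 × £1.25/therm = £5.11

£5.11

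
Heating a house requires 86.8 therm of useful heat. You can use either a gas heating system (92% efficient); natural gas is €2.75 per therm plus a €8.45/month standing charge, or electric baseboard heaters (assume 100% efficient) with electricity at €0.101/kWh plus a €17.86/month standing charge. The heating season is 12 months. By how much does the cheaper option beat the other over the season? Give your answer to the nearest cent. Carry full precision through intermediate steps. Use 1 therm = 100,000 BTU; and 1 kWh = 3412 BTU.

€110.40

Heat load = 86.8 therm × 100,000 = 8,680,000 BTU
Gas: input = 8,680,000 / 0.92 = 9,434,783 BTU = 94.35 therm → 94.35 × €2.75 = €259.46; + 12 × €8.45 standing = €360.86
Electric: 8,680,000 BTU / 3412 = 2,544 kWh → × €0.101 = €256.94; + 12 × €17.86 standing = €471.26
Difference = |€360.86 − €471.26| = €110.40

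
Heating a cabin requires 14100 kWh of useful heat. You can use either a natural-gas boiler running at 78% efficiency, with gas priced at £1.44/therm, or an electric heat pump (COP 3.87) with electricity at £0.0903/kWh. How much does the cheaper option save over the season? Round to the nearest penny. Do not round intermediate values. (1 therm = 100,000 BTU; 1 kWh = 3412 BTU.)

£559.17

Heat load = 14100 kWh × 3412 = 48,109,200 BTU
Gas: input = 48,109,200 / 0.78 = 61,678,462 BTU = 616.8 therm → 616.8 × £1.44 = £888.17
Heat pump: 48,109,200 BTU / 3412 = 14,100 kWh heat; / 3.87 = 3,643 kWh in → × £0.0903 = £329.00
Difference = |£888.17 − £329.00| = £559.17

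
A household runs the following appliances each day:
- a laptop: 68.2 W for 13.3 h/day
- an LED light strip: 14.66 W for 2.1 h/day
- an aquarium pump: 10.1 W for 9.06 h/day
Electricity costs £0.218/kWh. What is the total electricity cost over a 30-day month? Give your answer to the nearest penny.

£6.73

laptop: 68.2 W × 13.3 h × 30 d = 27,212 Wh = 27.21 kWh
LED light strip: 14.66 W × 2.1 h × 30 d = 924 Wh = 0.9236 kWh
aquarium pump: 10.1 W × 9.06 h × 30 d = 2,745 Wh = 2.745 kWh
Total energy = 27.21 + 0.9236 + 2.745 = 30.88 kWh
Cost = 30.88 kWh × £0.218 = £6.73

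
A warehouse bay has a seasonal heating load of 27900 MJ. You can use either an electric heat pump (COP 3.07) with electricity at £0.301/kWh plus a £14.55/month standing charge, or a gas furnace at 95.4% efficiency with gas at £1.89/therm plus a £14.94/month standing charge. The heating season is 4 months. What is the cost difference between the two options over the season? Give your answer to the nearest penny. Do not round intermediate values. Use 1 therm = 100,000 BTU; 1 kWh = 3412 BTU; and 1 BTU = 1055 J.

Heat load = 27900 MJ = 27,900,000,000 J / 1055 = 26,445,498 BTU
Gas: input = 26,445,498 / 0.954 = 27,720,647 BTU = 277.2 therm → 277.2 × £1.89 = £523.92; + 4 × £14.94 standing = £583.68
Heat pump: 26,445,498 BTU / 3412 = 7,751 kWh heat; / 3.07 = 2,525 kWh in → × £0.301 = £759.93; + 4 × £14.55 standing = £818.13
Difference = |£583.68 − £818.13| = £234.44

£234.44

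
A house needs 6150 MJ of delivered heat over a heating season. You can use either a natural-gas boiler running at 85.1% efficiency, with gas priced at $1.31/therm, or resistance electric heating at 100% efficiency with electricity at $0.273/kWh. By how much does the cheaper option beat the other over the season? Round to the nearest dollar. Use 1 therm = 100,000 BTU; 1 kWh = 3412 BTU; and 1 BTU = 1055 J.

Heat load = 6150 MJ = 6,150,000,000 J / 1055 = 5,829,384 BTU
Gas: input = 5,829,384 / 0.851 = 6,850,040 BTU = 68.5 therm → 68.5 × $1.31 = $89.74
Electric: 5,829,384 BTU / 3412 = 1,708 kWh → × $0.273 = $466.42
Difference = |$89.74 − $466.42| = $376.68 ≈ $377

$377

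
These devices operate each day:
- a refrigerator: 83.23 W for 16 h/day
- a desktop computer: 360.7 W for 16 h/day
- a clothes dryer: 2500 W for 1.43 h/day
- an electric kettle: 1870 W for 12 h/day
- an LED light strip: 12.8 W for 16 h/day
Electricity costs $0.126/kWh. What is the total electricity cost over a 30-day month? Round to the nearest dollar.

refrigerator: 83.23 W × 16 h × 30 d = 39,950 Wh = 39.95 kWh
desktop computer: 360.7 W × 16 h × 30 d = 173,136 Wh = 173.1 kWh
clothes dryer: 2500 W × 1.43 h × 30 d = 107,250 Wh = 107.2 kWh
electric kettle: 1870 W × 12 h × 30 d = 673,200 Wh = 673.2 kWh
LED light strip: 12.8 W × 16 h × 30 d = 6,144 Wh = 6.144 kWh
Total energy = 39.95 + 173.1 + 107.2 + 673.2 + 6.144 = 999.7 kWh
Cost = 999.7 kWh × $0.126 = $125.96 ≈ $126

$126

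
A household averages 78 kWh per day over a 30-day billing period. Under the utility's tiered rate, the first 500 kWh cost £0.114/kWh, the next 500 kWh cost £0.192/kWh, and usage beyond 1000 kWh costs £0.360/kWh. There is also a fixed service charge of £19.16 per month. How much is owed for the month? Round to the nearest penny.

Usage = 78 kWh/day × 30 days = 2340 kWh
First 500 kWh × £0.114 = £57.00
Next 500 kWh × £0.192 = £96.00
Remaining 1340 kWh × £0.360 = £482.40
Energy charge = £635.40; + service £19.16 = £654.56

£654.56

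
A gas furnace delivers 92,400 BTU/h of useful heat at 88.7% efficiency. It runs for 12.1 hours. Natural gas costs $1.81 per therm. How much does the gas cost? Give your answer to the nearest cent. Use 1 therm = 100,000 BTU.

$22.81

Heat delivered = 92,400 BTU/h × 12.1 h = 1,118,040 BTU
Gas input = 1,118,040 / 0.887 = 1,260,474 BTU
= 1,260,474 / 100,000 = 12.6 therm
Cost = 12.6 × $1.81/therm = $22.81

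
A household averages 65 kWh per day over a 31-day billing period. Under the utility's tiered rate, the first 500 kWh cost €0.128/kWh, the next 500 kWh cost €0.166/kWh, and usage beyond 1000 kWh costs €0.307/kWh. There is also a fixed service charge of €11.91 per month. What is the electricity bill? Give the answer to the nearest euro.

Usage = 65 kWh/day × 31 days = 2015 kWh
First 500 kWh × €0.128 = €64.00
Next 500 kWh × €0.166 = €83.00
Remaining 1015 kWh × €0.307 = €311.61
Energy charge = €458.61; + service €11.91 = €470.52 ≈ €471

€471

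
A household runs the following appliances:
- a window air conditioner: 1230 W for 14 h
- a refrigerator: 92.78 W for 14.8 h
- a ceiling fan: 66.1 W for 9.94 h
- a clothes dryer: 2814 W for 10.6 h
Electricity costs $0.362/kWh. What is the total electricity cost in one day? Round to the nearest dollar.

$18

window air conditioner: 1230 W × 14 h = 17,220 Wh = 17.22 kWh
refrigerator: 92.78 W × 14.8 h = 1,373 Wh = 1.373 kWh
ceiling fan: 66.1 W × 9.94 h = 657 Wh = 0.657 kWh
clothes dryer: 2814 W × 10.6 h = 29,828 Wh = 29.83 kWh
Total energy = 17.22 + 1.373 + 0.657 + 29.83 = 49.08 kWh
Cost = 49.08 kWh × $0.362 = $17.77 ≈ $18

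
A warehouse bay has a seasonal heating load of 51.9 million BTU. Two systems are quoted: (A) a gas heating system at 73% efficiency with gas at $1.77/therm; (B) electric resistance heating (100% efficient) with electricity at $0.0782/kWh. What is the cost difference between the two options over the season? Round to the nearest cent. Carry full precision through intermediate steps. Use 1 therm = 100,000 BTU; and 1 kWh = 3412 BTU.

Heat load = 51.9 × 10⁶ BTU = 51,900,000 BTU
Gas: input = 51,900,000 / 0.73 = 71,095,890 BTU = 711 therm → 711 × $1.77 = $1,258.40
Electric: 51,900,000 BTU / 3412 = 15,210 kWh → × $0.0782 = $1,189.50
Difference = |$1,258.40 − $1,189.50| = $68.90

$68.90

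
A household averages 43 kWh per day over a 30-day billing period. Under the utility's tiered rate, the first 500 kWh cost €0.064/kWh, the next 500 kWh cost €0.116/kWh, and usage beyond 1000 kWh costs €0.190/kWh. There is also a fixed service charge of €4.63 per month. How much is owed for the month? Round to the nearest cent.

€149.73

Usage = 43 kWh/day × 30 days = 1290 kWh
First 500 kWh × €0.064 = €32.00
Next 500 kWh × €0.116 = €58.00
Remaining 290 kWh × €0.190 = €55.10
Energy charge = €145.10; + service €4.63 = €149.73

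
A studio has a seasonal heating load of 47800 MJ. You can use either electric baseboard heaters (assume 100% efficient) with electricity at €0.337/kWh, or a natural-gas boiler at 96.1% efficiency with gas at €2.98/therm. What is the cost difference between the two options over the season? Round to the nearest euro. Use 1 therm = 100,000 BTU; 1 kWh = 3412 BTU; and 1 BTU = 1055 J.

Heat load = 47800 MJ = 47,800,000,000 J / 1055 = 45,308,057 BTU
Gas: input = 45,308,057 / 0.961 = 47,146,781 BTU = 471.5 therm → 471.5 × €2.98 = €1,404.97
Electric: 45,308,057 BTU / 3412 = 13,280 kWh → × €0.337 = €4,475.03
Difference = |€1,404.97 − €4,475.03| = €3,070.06 ≈ €3070

€3070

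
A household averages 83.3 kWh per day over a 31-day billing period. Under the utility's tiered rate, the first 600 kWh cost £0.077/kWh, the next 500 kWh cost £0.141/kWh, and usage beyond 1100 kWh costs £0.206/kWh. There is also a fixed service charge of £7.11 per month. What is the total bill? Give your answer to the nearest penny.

£429.16

Usage = 83.3 kWh/day × 31 days = 2582.3 kWh
First 600 kWh × £0.077 = £46.20
Next 500 kWh × £0.141 = £70.50
Remaining 1482.3 kWh × £0.206 = £305.35
Energy charge = £422.05; + service £7.11 = £429.16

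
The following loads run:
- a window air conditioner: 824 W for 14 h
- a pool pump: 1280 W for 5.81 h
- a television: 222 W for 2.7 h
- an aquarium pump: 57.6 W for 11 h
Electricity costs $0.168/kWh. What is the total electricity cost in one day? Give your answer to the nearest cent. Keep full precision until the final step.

$3.39

window air conditioner: 824 W × 14 h = 11,536 Wh = 11.54 kWh
pool pump: 1280 W × 5.81 h = 7,437 Wh = 7.437 kWh
television: 222 W × 2.7 h = 599 Wh = 0.5994 kWh
aquarium pump: 57.6 W × 11 h = 634 Wh = 0.6336 kWh
Total energy = 11.54 + 7.437 + 0.5994 + 0.6336 = 20.21 kWh
Cost = 20.21 kWh × $0.168 = $3.39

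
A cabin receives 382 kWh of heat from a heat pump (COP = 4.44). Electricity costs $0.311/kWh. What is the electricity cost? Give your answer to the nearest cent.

$26.76

Electrical input = 382 kWh / 4.44 = 86.04 kWh
Cost = 86.04 × $0.311/kWh = $26.76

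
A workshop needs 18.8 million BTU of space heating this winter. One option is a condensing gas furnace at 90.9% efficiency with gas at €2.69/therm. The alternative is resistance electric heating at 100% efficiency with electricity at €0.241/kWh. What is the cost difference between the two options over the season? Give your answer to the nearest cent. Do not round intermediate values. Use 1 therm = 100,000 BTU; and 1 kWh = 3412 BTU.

Heat load = 18.8 × 10⁶ BTU = 18,800,000 BTU
Gas: input = 18,800,000 / 0.909 = 20,682,068 BTU = 206.8 therm → 206.8 × €2.69 = €556.35
Electric: 18,800,000 BTU / 3412 = 5,510 kWh → × €0.241 = €1,327.90
Difference = |€556.35 − €1,327.90| = €771.55

€771.55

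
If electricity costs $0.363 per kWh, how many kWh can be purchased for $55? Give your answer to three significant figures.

$55 / $0.363 per kWh = 151.5 kWh

152 kWh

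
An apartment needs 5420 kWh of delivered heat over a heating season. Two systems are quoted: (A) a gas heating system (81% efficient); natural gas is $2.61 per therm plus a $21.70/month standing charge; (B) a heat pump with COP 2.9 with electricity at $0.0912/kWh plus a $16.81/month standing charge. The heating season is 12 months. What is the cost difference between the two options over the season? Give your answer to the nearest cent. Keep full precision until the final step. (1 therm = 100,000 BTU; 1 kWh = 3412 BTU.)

$484.12

Heat load = 5420 kWh × 3412 = 18,493,040 BTU
Gas: input = 18,493,040 / 0.81 = 22,830,914 BTU = 228.3 therm → 228.3 × $2.61 = $595.89; + 12 × $21.70 standing = $856.29
Heat pump: 18,493,040 BTU / 3412 = 5,420 kWh heat; / 2.9 = 1,869 kWh in → × $0.0912 = $170.45; + 12 × $16.81 standing = $372.17
Difference = |$856.29 − $372.17| = $484.12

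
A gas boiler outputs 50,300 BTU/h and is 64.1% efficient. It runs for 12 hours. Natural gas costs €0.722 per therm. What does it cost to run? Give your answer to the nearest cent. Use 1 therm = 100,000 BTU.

Heat delivered = 50,300 BTU/h × 12 h = 603,600 BTU
Gas input = 603,600 / 0.641 = 941,654 BTU
= 941,654 / 100,000 = 9.417 therm
Cost = 9.417 × €0.722/therm = €6.80

€6.80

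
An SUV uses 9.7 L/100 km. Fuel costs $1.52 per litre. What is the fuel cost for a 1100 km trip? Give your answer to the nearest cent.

Fuel = 9.7 L/100 km × 1100 km / 100 = 106.7 L
Cost = 106.7 L × $1.52/L = $162.18

$162.18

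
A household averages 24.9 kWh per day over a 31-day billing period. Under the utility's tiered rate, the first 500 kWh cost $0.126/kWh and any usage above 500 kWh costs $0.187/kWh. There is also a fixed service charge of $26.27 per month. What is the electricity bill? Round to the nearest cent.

$140.12

Usage = 24.9 kWh/day × 31 days = 771.9 kWh
First 500 kWh × $0.126 = $63.00
Remaining 271.9 kWh × $0.187 = $50.85
Energy charge = $113.85; + service $26.27 = $140.12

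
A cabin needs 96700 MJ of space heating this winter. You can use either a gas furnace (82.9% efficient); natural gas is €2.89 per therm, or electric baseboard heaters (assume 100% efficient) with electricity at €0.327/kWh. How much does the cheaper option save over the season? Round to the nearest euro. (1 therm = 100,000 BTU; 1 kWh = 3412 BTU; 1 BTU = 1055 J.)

Heat load = 96700 MJ = 96,700,000,000 J / 1055 = 91,658,768 BTU
Gas: input = 91,658,768 / 0.829 = 110,565,462 BTU = 1,106 therm → 1,106 × €2.89 = €3,195.34
Electric: 91,658,768 BTU / 3412 = 26,860 kWh → × €0.327 = €8,784.41
Difference = |€3,195.34 − €8,784.41| = €5,589.07 ≈ €5589

€5589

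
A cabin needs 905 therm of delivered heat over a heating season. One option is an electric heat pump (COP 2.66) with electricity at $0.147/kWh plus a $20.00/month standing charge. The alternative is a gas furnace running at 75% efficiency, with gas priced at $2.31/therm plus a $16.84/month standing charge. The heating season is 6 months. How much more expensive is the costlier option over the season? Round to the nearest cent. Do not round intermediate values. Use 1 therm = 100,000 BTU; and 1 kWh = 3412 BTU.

$1302.64

Heat load = 905 therm × 100,000 = 90,500,000 BTU
Gas: input = 90,500,000 / 0.75 = 120,666,667 BTU = 1,207 therm → 1,207 × $2.31 = $2,787.40; + 6 × $16.84 standing = $2,888.44
Heat pump: 90,500,000 BTU / 3412 = 26,520 kWh heat; / 2.66 = 9,971 kWh in → × $0.147 = $1,465.80; + 6 × $20.00 standing = $1,585.80
Difference = |$2,888.44 − $1,585.80| = $1,302.64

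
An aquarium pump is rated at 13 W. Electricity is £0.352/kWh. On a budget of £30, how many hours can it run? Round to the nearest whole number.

6556 h

Energy budget = £30 / £0.352 per kWh = 85.23 kWh = 85,227 Wh
Runtime = 85,227 Wh / 13 W = 6,556 h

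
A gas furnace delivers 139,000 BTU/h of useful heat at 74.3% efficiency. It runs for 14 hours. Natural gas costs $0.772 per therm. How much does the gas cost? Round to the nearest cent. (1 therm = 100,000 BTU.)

$20.22

Heat delivered = 139,000 BTU/h × 14 h = 1,946,000 BTU
Gas input = 1,946,000 / 0.743 = 2,619,112 BTU
= 2,619,112 / 100,000 = 26.19 therm
Cost = 26.19 × $0.772/therm = $20.22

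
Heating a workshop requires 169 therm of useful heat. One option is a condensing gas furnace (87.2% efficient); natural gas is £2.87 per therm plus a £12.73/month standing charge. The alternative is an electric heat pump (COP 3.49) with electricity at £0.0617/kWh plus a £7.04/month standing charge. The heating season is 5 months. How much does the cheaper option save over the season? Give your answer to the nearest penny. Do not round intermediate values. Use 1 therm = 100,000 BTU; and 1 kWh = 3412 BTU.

£497.11

Heat load = 169 therm × 100,000 = 16,900,000 BTU
Gas: input = 16,900,000 / 0.872 = 19,380,734 BTU = 193.8 therm → 193.8 × £2.87 = £556.23; + 5 × £12.73 standing = £619.88
Heat pump: 16,900,000 BTU / 3412 = 4,953 kWh heat; / 3.49 = 1,419 kWh in → × £0.0617 = £87.57; + 5 × £7.04 standing = £122.77
Difference = |£619.88 − £122.77| = £497.11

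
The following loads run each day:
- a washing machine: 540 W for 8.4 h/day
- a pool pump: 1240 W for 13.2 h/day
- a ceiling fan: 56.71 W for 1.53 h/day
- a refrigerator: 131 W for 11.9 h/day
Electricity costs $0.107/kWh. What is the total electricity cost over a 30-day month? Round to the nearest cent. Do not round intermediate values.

$72.38

washing machine: 540 W × 8.4 h × 30 d = 136,080 Wh = 136.1 kWh
pool pump: 1240 W × 13.2 h × 30 d = 491,040 Wh = 491 kWh
ceiling fan: 56.71 W × 1.53 h × 30 d = 2,603 Wh = 2.603 kWh
refrigerator: 131 W × 11.9 h × 30 d = 46,767 Wh = 46.77 kWh
Total energy = 136.1 + 491 + 2.603 + 46.77 = 676.5 kWh
Cost = 676.5 kWh × $0.107 = $72.38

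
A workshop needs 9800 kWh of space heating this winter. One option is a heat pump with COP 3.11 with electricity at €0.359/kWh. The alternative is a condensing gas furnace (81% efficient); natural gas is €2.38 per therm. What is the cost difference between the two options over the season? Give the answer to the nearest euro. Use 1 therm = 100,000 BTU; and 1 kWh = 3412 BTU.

€149

Heat load = 9800 kWh × 3412 = 33,437,600 BTU
Gas: input = 33,437,600 / 0.81 = 41,280,988 BTU = 412.8 therm → 412.8 × €2.38 = €982.49
Heat pump: 33,437,600 BTU / 3412 = 9,800 kWh heat; / 3.11 = 3,151 kWh in → × €0.359 = €1,131.25
Difference = |€982.49 − €1,131.25| = €148.77 ≈ €149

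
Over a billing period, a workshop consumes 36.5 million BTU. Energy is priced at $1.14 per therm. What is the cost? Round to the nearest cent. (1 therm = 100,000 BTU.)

36.5 million BTU × (10 therm/million BTU) = 365 therm
Cost = 365 therm × $1.14/therm = $416.10

$416.10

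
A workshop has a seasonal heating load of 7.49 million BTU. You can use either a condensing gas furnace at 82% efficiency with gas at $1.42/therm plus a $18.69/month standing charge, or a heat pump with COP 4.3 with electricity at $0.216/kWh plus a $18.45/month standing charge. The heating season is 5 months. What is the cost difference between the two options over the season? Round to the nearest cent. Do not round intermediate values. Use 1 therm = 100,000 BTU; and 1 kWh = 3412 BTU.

$20.63

Heat load = 7.49 × 10⁶ BTU = 7,490,000 BTU
Gas: input = 7,490,000 / 0.82 = 9,134,146 BTU = 91.34 therm → 91.34 × $1.42 = $129.70; + 5 × $18.69 standing = $223.15
Heat pump: 7,490,000 BTU / 3412 = 2,195 kWh heat; / 4.3 = 510.5 kWh in → × $0.216 = $110.27; + 5 × $18.45 standing = $202.52
Difference = |$223.15 − $202.52| = $20.63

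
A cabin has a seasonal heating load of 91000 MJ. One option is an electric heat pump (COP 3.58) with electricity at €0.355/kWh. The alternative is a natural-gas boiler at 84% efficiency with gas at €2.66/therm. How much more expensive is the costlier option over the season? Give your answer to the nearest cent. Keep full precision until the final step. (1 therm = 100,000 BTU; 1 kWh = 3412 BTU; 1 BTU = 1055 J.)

€224.61

Heat load = 91000 MJ = 91,000,000,000 J / 1055 = 86,255,924 BTU
Gas: input = 86,255,924 / 0.84 = 102,685,624 BTU = 1,027 therm → 1,027 × €2.66 = €2,731.44
Heat pump: 86,255,924 BTU / 3412 = 25,280 kWh heat; / 3.58 = 7,061 kWh in → × €0.355 = €2,506.83
Difference = |€2,731.44 − €2,506.83| = €224.61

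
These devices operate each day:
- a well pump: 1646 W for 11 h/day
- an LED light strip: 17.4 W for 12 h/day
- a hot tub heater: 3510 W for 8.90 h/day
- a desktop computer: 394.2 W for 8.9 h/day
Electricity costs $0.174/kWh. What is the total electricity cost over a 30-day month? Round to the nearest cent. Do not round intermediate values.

$276.98

well pump: 1646 W × 11 h × 30 d = 543,180 Wh = 543.2 kWh
LED light strip: 17.4 W × 12 h × 30 d = 6,264 Wh = 6.264 kWh
hot tub heater: 3510 W × 8.90 h × 30 d = 937,170 Wh = 937.2 kWh
desktop computer: 394.2 W × 8.9 h × 30 d = 105,251 Wh = 105.3 kWh
Total energy = 543.2 + 6.264 + 937.2 + 105.3 = 1,592 kWh
Cost = 1,592 kWh × $0.174 = $276.98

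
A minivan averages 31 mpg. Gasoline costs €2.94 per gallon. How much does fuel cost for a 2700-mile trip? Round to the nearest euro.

Fuel = 2700 mi / 31 mpg = 87.1 gal
Cost = 87.1 gal × €2.94/gal = €256.06 ≈ €256

€256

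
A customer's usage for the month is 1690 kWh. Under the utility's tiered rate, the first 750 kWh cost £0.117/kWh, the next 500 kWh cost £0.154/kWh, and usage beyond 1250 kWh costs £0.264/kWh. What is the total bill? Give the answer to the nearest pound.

£281

First 750 kWh × £0.117 = £87.75
Next 500 kWh × £0.154 = £77.00
Remaining 440 kWh × £0.264 = £116.16
Total = £280.91 ≈ £281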